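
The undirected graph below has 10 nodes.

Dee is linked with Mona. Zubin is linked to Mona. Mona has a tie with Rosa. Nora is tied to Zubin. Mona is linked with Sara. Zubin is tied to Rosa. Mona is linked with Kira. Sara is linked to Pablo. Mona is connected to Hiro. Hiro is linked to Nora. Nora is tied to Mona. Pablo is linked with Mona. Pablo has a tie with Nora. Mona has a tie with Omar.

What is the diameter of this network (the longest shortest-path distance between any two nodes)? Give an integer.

2

Eccentricity of each node (its greatest distance to any other): Dee:2, Hiro:2, Kira:2, Mona:1, Nora:2, Omar:2, Pablo:2, Rosa:2, Sara:2, Zubin:2.
The maximum eccentricity is 2, realized for instance by the pair Hiro–Kira via Hiro – Mona – Kira. So the diameter is 2.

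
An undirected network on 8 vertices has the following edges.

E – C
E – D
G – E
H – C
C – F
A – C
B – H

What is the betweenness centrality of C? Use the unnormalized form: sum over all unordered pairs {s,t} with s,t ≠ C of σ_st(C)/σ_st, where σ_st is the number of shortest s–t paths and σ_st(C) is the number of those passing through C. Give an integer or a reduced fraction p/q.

Pairs whose geodesics pass through C — A–D: 1; A–G: 1; A–H: 1; A–B: 1; A–F: 1; A–E: 1; D–H: 1; D–B: 1; D–F: 1; G–H: 1; G–B: 1; G–F: 1; H–F: 1; H–E: 1 … (+3 more pairs).
All other pairs contribute 0.
Summing the contributions gives betweenness(C) = 17.

17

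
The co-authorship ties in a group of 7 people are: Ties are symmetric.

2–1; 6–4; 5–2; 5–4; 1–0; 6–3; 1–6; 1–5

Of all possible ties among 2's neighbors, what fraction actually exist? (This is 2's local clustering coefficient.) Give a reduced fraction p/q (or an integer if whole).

2's neighbors: 1 and 5 (k = 2).
Possible neighbor pairs: C(2,2) = 1. Edges among them: 1–5 → e = 1.
Clustering(2) = 1/1.

1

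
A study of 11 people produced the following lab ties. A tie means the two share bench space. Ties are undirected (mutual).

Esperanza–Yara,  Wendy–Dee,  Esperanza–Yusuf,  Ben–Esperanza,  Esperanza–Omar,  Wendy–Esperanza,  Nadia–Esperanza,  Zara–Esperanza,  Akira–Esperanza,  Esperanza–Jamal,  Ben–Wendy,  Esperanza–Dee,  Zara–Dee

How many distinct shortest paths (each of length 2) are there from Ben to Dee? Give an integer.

2

The shortest distance is 2. The length-2 paths are: Ben–Esperanza–Dee; Ben–Wendy–Dee.
That gives 2 distinct shortest paths.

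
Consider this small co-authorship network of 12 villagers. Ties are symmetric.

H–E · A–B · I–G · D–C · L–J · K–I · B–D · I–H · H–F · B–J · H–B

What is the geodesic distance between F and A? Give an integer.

One shortest route is F – H – B – A, which uses 3 edges, and at distance 2 from F we only reach {B, E, I}, which does not include A. So d(F,A) = 3.

3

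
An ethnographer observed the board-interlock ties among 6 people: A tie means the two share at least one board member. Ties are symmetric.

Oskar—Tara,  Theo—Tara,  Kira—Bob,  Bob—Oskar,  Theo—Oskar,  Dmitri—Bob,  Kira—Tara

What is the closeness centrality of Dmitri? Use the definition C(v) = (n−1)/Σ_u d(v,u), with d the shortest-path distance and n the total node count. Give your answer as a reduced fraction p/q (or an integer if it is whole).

Distances from Dmitri: Bob:1, Kira:2, Oskar:2, Tara:3, Theo:3. Sum = 11.
n = 6, so closeness = 5/11.

5/11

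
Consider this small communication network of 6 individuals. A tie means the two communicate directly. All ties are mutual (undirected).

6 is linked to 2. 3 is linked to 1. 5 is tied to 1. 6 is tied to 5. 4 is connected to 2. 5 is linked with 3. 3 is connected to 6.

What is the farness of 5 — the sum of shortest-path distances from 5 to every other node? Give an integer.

8

Distances from 5: 1:1, 2:2, 3:1, 4:3, 6:1.
Sum = 1 + 2 + 1 + 3 + 1 = 8.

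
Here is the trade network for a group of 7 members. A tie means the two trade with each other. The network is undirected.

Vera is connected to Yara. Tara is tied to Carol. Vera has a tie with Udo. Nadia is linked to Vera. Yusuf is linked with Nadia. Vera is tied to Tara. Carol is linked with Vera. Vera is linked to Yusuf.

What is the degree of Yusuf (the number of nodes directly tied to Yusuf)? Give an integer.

2

Yusuf is directly tied to Nadia and Vera. That is 2 neighbors, so the degree of Yusuf is 2.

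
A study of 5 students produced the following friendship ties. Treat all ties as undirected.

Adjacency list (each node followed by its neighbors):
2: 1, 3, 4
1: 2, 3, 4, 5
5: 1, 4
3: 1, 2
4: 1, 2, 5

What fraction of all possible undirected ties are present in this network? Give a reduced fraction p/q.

7/10

There are 7 edges and 5 nodes, so the maximum possible is C(5,2) = 10.
Density = 7/10.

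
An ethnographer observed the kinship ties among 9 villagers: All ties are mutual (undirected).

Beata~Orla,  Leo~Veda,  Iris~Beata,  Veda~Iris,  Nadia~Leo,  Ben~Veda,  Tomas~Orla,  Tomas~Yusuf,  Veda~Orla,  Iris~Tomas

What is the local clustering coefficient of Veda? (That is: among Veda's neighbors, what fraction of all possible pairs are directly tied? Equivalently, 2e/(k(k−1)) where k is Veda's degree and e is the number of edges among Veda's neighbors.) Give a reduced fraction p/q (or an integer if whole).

0

Veda's neighbors: Ben, Iris, Leo, and Orla (k = 4).
Possible neighbor pairs: C(4,2) = 6. Edges among them: none → e = 0.
Clustering(Veda) = 0/6 = 0.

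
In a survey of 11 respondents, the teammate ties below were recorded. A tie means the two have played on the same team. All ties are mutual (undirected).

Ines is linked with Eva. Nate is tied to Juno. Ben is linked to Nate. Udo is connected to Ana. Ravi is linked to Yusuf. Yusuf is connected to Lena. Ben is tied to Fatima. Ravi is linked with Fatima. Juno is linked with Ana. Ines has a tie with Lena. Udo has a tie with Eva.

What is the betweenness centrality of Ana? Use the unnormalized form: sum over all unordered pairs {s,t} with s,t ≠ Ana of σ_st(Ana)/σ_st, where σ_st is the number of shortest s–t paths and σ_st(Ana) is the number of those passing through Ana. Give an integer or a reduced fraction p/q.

Pairs whose geodesics pass through Ana — Eva–Ben: 1; Eva–Nate: 1; Eva–Juno: 1; Ines–Nate: 1; Ines–Juno: 1; Lena–Juno: 1; Fatima–Udo: 1; Ben–Udo: 1; Nate–Udo: 1; Juno–Udo: 1.
All other pairs contribute 0.
Summing the contributions gives betweenness(Ana) = 10.

10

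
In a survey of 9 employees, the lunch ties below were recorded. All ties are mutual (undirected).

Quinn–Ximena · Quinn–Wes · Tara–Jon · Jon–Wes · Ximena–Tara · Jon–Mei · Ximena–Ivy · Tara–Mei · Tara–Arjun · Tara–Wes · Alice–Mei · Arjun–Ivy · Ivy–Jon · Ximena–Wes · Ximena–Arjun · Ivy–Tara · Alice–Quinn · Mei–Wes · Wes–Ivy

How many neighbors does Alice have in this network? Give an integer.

Alice is directly tied to Mei and Quinn. That is 2 neighbors, so the degree of Alice is 2.

2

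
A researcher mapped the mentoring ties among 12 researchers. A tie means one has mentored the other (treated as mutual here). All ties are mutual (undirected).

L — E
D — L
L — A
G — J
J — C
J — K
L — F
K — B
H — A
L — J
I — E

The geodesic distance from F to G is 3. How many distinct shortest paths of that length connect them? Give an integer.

1

The shortest distance is 3, and the only length-3 path is F–L–J–G. So there is exactly 1 shortest path.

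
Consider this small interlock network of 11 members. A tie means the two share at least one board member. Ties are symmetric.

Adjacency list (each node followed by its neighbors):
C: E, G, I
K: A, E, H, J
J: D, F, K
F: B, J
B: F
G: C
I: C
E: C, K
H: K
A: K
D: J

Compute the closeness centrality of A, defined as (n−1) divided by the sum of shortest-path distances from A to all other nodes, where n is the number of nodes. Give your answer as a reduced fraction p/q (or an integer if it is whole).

Distances from A: B:4, C:3, D:3, E:2, F:3, G:4, H:2, I:4, J:2, K:1. Sum = 28.
n = 11, so closeness = 10/28 = 5/14.

5/14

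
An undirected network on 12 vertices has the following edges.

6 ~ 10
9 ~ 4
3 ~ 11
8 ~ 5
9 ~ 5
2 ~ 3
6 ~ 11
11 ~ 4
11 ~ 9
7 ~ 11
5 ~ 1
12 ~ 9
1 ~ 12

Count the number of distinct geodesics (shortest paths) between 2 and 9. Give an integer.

1

The shortest distance is 3, and the only length-3 path is 2–3–11–9. So there is exactly 1 shortest path.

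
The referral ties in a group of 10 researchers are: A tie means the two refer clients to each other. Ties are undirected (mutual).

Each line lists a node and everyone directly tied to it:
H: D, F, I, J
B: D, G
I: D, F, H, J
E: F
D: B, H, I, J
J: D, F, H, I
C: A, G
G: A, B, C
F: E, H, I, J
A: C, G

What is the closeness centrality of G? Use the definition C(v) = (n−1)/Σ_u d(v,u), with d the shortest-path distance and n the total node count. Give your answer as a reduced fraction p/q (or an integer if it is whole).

Distances from G: A:1, B:1, C:1, D:2, E:5, F:4, H:3, I:3, J:3. Sum = 23.
n = 10, so closeness = 9/23.

9/23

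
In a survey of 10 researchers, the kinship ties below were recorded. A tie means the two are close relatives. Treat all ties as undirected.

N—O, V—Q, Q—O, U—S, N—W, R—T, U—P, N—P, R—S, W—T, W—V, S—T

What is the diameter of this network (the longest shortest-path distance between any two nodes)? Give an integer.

4

Eccentricity of each node (its greatest distance to any other): N:3, O:4, P:3, Q:4, R:4, S:4, T:3, U:4, V:4, W:3.
The maximum eccentricity is 4, realized for instance by the pair Q–R via Q – V – W – T – R. So the diameter is 4.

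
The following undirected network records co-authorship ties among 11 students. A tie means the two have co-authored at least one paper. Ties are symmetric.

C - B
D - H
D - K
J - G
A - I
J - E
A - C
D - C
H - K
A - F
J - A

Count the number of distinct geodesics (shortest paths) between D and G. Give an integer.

1

The shortest distance is 4, and the only length-4 path is D–C–A–J–G. So there is exactly 1 shortest path.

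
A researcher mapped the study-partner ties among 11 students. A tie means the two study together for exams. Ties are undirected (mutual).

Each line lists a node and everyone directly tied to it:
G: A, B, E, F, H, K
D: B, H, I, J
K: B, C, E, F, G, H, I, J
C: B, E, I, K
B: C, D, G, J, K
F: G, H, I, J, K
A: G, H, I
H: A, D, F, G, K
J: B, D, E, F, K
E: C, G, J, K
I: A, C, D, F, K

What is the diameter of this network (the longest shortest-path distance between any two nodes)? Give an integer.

3

Eccentricity of each node (its greatest distance to any other): A:3, B:2, C:2, D:2, E:2, F:2, G:2, H:2, I:2, J:3, K:2.
The maximum eccentricity is 3, realized for instance by the pair A–J via A – I – K – J. So the diameter is 3.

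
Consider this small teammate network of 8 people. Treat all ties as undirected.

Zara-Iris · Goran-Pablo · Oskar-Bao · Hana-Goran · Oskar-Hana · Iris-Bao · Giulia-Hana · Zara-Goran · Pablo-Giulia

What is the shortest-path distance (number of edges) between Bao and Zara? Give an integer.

2

One shortest route is Bao – Iris – Zara, which uses 2 edges, and Bao and Zara are not directly tied, so nothing shorter exists. So d(Bao,Zara) = 2.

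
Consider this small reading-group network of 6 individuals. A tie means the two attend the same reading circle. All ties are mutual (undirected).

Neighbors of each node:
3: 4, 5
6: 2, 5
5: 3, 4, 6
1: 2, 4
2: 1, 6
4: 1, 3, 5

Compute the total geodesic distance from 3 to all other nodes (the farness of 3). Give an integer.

9

Distances from 3: 1:2, 2:3, 4:1, 5:1, 6:2.
Sum = 2 + 3 + 1 + 1 + 2 = 9.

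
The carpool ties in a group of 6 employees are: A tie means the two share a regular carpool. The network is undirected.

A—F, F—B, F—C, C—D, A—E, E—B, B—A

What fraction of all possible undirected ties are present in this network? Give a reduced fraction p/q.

7/15

There are 7 edges and 6 nodes, so the maximum possible is C(6,2) = 15.
Density = 7/15.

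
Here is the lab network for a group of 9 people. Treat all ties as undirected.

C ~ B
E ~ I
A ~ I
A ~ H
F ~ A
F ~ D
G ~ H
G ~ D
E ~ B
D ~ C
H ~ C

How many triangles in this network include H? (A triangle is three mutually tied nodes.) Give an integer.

0

H's neighbors are A, C, and G, but none of them are tied to each other, so no triangle contains H.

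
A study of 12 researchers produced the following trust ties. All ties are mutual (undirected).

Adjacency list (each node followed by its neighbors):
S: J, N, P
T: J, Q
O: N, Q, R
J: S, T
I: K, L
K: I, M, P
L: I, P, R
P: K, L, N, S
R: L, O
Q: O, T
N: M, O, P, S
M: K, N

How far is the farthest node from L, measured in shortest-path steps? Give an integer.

Distances from L: I:1, J:3, K:2, M:3, N:2, O:2, P:1, Q:3, R:1, S:2, T:4.
The largest is 4 (to T), so the eccentricity of L is 4.

4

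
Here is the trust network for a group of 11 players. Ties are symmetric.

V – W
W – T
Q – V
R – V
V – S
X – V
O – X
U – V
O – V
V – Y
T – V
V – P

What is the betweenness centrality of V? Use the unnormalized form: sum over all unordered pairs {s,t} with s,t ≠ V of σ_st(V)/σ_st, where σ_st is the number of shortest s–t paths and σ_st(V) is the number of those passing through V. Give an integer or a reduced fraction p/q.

43

Pairs whose geodesics pass through V — R–Q: 1; R–O: 1; R–P: 1; R–Y: 1; R–S: 1; R–U: 1; R–X: 1; R–W: 1; R–T: 1; Q–O: 1; Q–P: 1; Q–Y: 1; Q–S: 1; Q–U: 1 … (+29 more pairs).
All other pairs contribute 0.
Summing the contributions gives betweenness(V) = 43.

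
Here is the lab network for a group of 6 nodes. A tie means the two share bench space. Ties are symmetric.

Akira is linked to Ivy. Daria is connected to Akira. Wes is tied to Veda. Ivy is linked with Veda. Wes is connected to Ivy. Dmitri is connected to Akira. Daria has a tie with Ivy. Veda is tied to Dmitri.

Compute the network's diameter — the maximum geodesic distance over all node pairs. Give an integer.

2

Eccentricity of each node (its greatest distance to any other): Akira:2, Daria:2, Dmitri:2, Ivy:2, Veda:2, Wes:2.
The maximum eccentricity is 2, realized for instance by the pair Akira–Wes via Akira – Ivy – Wes. So the diameter is 2.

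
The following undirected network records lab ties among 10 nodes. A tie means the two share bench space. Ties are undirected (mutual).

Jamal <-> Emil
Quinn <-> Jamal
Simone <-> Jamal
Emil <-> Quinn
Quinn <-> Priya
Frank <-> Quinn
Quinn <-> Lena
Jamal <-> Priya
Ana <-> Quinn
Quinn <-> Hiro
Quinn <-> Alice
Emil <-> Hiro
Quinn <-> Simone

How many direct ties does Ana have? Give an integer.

1

Ana is directly tied to Quinn. That is 1 neighbor, so the degree of Ana is 1.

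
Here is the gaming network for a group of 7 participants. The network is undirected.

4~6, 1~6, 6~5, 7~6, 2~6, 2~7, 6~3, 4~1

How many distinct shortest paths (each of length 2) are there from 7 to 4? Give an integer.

1

The shortest distance is 2, and the only length-2 path is 7–6–4. So there is exactly 1 shortest path.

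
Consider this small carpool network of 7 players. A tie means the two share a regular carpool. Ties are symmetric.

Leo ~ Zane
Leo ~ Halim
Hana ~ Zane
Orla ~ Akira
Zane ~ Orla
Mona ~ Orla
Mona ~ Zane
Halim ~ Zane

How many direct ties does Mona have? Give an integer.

2

Mona is directly tied to Orla and Zane. That is 2 neighbors, so the degree of Mona is 2.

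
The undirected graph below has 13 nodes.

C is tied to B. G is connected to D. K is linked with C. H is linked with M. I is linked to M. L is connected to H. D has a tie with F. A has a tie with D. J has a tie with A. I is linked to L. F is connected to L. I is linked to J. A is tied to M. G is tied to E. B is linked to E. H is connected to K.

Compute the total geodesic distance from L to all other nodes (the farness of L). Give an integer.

28

Distances from L: A:3, B:4, C:3, D:2, E:4, F:1, G:3, H:1, I:1, J:2, K:2, M:2.
Sum = 3 + 4 + 3 + 2 + 4 + 1 + 3 + 1 + 1 + 2 + 2 + 2 = 28.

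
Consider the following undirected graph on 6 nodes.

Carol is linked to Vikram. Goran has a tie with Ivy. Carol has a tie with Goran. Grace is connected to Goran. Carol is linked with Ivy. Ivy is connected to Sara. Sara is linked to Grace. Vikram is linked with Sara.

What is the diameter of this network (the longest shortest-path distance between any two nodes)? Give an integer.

Eccentricity of each node (its greatest distance to any other): Carol:2, Goran:2, Grace:2, Ivy:2, Sara:2, Vikram:2.
The maximum eccentricity is 2, realized for instance by the pair Vikram–Ivy via Vikram – Carol – Ivy. So the diameter is 2.

2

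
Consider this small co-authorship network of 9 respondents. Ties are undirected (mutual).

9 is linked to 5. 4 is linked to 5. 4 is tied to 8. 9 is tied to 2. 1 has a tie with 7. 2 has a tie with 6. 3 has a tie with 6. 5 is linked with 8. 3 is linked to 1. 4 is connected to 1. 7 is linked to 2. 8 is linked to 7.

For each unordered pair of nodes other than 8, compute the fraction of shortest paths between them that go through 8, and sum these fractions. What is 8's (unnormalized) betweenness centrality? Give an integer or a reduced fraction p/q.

Pairs whose geodesics pass through 8 — 7–4: 1/2; 7–5: 1; 4–2: 1/3.
All other pairs contribute 0.
Summing the contributions gives betweenness(8) = 11/6.

11/6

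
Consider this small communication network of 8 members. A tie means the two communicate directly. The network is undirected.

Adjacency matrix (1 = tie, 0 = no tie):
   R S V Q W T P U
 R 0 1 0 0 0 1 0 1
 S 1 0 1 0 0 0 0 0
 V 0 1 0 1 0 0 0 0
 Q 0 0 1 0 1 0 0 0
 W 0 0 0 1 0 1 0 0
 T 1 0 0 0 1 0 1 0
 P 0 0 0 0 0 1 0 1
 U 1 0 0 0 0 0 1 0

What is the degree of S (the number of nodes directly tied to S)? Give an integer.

S is directly tied to R and V. That is 2 neighbors, so the degree of S is 2.

2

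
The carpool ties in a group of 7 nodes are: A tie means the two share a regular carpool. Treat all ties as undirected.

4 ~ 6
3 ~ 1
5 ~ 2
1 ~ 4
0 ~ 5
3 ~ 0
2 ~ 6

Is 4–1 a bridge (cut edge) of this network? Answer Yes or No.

Even without that edge, 4 still reaches 1 via 4 – 6 – 2 – 5 – 0 – 3 – 1, so the network stays connected. Not a bridge.

No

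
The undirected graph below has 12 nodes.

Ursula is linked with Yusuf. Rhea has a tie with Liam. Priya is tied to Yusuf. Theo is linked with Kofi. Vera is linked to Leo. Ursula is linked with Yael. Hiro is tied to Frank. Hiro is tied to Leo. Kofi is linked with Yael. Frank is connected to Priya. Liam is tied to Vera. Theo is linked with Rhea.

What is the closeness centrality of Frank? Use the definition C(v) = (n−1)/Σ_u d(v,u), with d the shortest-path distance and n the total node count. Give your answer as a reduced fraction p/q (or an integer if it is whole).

11/36

Distances from Frank: Hiro:1, Kofi:5, Leo:2, Liam:4, Priya:1, Rhea:5, Theo:6, Ursula:3, Vera:3, Yael:4, Yusuf:2. Sum = 36.
n = 12, so closeness = 11/36.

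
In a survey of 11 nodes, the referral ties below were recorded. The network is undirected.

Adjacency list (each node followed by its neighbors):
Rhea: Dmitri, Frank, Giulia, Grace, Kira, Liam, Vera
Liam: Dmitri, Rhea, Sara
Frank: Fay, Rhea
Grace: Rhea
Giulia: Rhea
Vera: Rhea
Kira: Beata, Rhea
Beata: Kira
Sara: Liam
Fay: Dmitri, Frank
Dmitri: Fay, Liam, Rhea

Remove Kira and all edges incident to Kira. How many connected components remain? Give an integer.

2

Without Kira, the remaining ties split the others into: {Dmitri, Fay, Frank, Giulia, Grace, Liam, Rhea, Sara, Vera}; {Beata}.
That's 2 separate components.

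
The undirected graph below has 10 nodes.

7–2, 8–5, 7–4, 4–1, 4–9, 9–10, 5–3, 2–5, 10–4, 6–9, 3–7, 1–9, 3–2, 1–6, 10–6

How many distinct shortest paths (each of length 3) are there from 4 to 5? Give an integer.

The shortest distance is 3. The length-3 paths are: 4–7–2–5; 4–7–3–5.
That gives 2 distinct shortest paths.

2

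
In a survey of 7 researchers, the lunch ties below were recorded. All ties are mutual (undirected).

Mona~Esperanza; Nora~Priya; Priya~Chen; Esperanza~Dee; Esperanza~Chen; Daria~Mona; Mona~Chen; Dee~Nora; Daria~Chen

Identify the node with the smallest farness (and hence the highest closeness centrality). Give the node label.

Chen

Farness (sum of distances to all others) for each node — Chen:8, Daria:12, Dee:11, Esperanza:9, Mona:10, Nora:12, Priya:10.
The smallest farness is 8, for Chen, so Chen has the highest closeness.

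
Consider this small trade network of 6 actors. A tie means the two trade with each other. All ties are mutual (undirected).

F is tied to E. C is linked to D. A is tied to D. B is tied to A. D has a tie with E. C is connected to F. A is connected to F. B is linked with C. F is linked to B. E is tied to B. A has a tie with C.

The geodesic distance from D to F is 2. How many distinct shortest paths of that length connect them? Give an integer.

The shortest distance is 2. The length-2 paths are: D–A–F; D–E–F; D–C–F.
That gives 3 distinct shortest paths.

3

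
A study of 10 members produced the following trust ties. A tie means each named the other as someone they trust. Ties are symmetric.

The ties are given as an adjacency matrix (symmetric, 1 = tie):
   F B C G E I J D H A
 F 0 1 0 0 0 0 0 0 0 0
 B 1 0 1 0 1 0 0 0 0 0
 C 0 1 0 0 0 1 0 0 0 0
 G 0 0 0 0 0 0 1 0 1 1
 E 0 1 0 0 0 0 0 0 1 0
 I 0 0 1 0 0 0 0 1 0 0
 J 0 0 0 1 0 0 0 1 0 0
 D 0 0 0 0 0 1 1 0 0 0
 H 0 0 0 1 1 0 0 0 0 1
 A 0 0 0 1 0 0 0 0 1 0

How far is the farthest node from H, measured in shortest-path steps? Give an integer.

Distances from H: A:1, B:2, C:3, D:3, E:1, F:3, G:1, I:4, J:2.
The largest is 4 (to I), so the eccentricity of H is 4.

4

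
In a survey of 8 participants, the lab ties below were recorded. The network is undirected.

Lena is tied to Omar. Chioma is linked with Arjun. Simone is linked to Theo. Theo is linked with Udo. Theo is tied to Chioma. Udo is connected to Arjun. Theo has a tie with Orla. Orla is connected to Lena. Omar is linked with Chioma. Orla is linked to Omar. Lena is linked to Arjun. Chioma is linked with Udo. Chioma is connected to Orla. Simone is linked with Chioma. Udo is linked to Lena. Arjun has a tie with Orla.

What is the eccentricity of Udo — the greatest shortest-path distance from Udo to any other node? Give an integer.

Distances from Udo: Arjun:1, Chioma:1, Lena:1, Omar:2, Orla:2, Simone:2, Theo:1.
The largest is 2 (to Orla, Simone, and Omar), so the eccentricity of Udo is 2.

2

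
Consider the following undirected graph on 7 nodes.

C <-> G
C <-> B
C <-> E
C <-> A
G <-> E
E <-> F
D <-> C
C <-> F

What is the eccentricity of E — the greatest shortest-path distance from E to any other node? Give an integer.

Distances from E: A:2, B:2, C:1, D:2, F:1, G:1.
The largest is 2 (to B, D, and A), so the eccentricity of E is 2.

2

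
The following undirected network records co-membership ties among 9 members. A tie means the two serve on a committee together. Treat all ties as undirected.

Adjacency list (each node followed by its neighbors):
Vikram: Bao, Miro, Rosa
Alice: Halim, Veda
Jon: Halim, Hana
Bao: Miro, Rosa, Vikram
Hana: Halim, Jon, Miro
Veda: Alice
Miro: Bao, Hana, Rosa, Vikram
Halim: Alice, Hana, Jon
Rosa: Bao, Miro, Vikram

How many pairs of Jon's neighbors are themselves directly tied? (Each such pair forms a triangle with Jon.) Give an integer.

Jon's neighbors: Halim and Hana.
Neighbor pairs that are themselves tied: Jon–Halim–Hana. Each forms one triangle with Jon, for 1 in total.

1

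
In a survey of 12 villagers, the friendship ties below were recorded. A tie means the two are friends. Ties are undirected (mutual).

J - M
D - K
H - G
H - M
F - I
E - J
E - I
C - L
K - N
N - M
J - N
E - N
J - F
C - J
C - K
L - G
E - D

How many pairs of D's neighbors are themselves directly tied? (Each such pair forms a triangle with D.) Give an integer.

D's neighbors are E and K, but none of them are tied to each other, so no triangle contains D.

0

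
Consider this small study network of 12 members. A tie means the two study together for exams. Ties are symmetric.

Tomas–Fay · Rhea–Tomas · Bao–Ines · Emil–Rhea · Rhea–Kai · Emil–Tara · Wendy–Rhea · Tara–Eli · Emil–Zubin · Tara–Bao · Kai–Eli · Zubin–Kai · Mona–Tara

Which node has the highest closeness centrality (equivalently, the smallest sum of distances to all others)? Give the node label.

Farness (sum of distances to all others) for each node — Bao:30, Eli:25, Emil:21, Fay:40, Ines:40, Kai:24, Mona:32, Rhea:22, Tara:22, Tomas:30, Wendy:32, Zubin:28.
The smallest farness is 21, for Emil, so Emil has the highest closeness.

Emil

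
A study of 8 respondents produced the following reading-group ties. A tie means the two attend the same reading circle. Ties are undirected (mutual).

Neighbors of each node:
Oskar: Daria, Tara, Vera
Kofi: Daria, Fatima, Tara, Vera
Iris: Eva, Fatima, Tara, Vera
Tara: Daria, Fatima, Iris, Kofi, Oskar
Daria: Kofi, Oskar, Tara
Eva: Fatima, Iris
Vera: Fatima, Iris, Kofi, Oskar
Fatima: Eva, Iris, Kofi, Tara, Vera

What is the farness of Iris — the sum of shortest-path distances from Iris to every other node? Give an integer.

Distances from Iris: Daria:2, Eva:1, Fatima:1, Kofi:2, Oskar:2, Tara:1, Vera:1.
Sum = 2 + 1 + 1 + 2 + 2 + 1 + 1 = 10.

10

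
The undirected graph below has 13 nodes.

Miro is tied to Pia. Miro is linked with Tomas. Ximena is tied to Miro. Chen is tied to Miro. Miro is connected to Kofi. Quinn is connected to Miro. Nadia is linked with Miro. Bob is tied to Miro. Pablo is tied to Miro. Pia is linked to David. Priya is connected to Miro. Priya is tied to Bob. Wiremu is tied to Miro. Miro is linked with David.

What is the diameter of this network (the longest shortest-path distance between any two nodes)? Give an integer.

Eccentricity of each node (its greatest distance to any other): Bob:2, Chen:2, David:2, Kofi:2, Miro:1, Nadia:2, Pablo:2, Pia:2, Priya:2, Quinn:2, Tomas:2, Wiremu:2, Ximena:2.
The maximum eccentricity is 2, realized for instance by the pair Priya–Nadia via Priya – Miro – Nadia. So the diameter is 2.

2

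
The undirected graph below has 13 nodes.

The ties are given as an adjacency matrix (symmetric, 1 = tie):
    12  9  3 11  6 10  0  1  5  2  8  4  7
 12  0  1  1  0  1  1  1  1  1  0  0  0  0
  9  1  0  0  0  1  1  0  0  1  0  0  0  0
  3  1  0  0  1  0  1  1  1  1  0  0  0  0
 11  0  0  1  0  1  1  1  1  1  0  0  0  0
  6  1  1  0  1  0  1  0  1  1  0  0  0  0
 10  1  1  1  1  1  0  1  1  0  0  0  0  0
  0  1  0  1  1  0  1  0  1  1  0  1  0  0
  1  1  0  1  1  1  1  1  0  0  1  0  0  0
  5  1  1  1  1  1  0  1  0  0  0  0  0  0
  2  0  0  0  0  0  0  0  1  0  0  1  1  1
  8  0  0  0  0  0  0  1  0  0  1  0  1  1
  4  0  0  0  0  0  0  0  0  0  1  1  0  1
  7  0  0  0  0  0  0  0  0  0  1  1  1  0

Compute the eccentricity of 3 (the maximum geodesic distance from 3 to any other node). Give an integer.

Distances from 3: 0:1, 1:1, 2:2, 4:3, 5:1, 6:2, 7:3, 8:2, 9:2, 10:1, 11:1, 12:1.
The largest is 3 (to 4 and 7), so the eccentricity of 3 is 3.

3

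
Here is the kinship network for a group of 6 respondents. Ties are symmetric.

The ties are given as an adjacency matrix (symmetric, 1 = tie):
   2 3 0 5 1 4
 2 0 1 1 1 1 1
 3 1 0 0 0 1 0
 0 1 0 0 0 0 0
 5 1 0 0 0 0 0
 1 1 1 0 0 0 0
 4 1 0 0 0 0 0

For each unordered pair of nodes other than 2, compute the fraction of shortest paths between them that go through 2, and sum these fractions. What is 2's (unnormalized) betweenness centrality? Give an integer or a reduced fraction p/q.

Pairs whose geodesics pass through 2 — 3–0: 1; 3–5: 1; 3–4: 1; 0–5: 1; 0–1: 1; 0–4: 1; 5–1: 1; 5–4: 1; 1–4: 1.
All other pairs contribute 0.
Summing the contributions gives betweenness(2) = 9.

9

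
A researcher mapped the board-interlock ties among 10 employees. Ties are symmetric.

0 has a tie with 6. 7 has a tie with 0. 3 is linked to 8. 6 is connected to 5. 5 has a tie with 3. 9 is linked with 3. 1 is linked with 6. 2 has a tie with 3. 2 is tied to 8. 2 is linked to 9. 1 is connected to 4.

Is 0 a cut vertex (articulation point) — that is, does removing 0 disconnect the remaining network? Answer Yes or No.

Removing 0 leaves {1, 2, 3, 4, 5, 6, 8, and 9} with no path to {7}, so the network splits into 2 components. 0 is a cut vertex.

Yes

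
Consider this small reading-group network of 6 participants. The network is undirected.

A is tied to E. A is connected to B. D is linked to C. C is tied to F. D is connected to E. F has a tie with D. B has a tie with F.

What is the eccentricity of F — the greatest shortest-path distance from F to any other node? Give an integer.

2

Distances from F: A:2, B:1, C:1, D:1, E:2.
The largest is 2 (to A and E), so the eccentricity of F is 2.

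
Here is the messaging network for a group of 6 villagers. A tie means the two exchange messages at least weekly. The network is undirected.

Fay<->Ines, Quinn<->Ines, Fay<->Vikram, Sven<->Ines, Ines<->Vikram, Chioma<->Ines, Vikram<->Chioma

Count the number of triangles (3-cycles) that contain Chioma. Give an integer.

Chioma's neighbors: Ines and Vikram.
Neighbor pairs that are themselves tied: Chioma–Ines–Vikram. Each forms one triangle with Chioma, for 1 in total.

1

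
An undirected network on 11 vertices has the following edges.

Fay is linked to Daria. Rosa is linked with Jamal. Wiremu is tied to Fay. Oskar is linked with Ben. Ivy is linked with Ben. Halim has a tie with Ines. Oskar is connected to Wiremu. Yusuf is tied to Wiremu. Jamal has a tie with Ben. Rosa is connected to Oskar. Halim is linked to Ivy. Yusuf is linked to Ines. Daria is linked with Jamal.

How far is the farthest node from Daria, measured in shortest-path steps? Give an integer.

Distances from Daria: Ben:2, Fay:1, Halim:4, Ines:4, Ivy:3, Jamal:1, Oskar:3, Rosa:2, Wiremu:2, Yusuf:3.
The largest is 4 (to Halim and Ines), so the eccentricity of Daria is 4.

4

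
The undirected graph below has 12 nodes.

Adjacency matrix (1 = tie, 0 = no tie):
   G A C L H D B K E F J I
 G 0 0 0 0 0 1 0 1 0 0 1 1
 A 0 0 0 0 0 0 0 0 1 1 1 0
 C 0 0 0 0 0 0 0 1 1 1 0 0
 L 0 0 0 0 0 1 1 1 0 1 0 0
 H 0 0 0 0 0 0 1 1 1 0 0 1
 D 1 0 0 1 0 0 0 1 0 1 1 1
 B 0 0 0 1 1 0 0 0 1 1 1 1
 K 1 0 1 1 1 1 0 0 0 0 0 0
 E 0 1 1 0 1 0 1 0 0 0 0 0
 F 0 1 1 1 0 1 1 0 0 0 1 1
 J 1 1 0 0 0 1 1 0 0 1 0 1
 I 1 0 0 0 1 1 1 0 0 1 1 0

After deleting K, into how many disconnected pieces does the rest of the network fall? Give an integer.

K's neighbors (C, D, G, H, and L) remain reachable from one another through other ties, so the rest of the network stays in one piece.

1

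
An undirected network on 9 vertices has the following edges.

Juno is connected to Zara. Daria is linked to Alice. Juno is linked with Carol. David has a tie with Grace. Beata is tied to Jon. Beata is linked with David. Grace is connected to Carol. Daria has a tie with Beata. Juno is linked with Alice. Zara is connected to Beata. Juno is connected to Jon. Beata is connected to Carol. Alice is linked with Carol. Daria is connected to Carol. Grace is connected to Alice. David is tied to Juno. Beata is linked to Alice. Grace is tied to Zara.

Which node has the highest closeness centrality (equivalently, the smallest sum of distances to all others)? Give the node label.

Beata

Farness (sum of distances to all others) for each node — Alice:11, Beata:10, Carol:11, Daria:13, David:13, Grace:13, Jon:15, Juno:11, Zara:13.
The smallest farness is 10, for Beata, so Beata has the highest closeness.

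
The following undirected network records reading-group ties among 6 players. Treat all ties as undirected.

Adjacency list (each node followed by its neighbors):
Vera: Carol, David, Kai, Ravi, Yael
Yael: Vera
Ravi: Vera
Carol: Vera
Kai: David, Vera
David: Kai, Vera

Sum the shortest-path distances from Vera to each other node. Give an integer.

Distances from Vera: Carol:1, David:1, Kai:1, Ravi:1, Yael:1.
Sum = 1 + 1 + 1 + 1 + 1 = 5.

5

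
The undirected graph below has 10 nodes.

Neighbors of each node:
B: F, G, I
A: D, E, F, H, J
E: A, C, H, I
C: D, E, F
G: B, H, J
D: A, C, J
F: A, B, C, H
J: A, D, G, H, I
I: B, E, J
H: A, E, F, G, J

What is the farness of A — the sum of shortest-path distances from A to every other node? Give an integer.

13

Distances from A: B:2, C:2, D:1, E:1, F:1, G:2, H:1, I:2, J:1.
Sum = 2 + 2 + 1 + 1 + 1 + 2 + 1 + 2 + 1 = 13.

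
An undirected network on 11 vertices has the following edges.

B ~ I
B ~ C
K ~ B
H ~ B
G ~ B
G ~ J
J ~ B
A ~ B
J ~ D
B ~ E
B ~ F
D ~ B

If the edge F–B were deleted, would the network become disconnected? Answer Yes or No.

Yes

Without the F–B edge there is no alternate route between F and B, so the network disconnects. It is a bridge.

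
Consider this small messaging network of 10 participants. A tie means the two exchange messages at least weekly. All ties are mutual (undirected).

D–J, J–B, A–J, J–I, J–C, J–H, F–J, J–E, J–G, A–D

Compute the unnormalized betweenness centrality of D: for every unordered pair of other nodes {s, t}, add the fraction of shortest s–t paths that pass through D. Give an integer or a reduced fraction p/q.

No shortest path between any pair of other nodes passes through D.
Summing the contributions gives betweenness(D) = 0.

0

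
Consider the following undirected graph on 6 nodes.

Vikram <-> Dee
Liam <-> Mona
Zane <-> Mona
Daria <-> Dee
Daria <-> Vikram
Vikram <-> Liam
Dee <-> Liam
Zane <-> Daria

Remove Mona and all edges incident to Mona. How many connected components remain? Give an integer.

1

Mona's neighbors (Liam and Zane) remain reachable from one another through other ties, so the rest of the network stays in one piece.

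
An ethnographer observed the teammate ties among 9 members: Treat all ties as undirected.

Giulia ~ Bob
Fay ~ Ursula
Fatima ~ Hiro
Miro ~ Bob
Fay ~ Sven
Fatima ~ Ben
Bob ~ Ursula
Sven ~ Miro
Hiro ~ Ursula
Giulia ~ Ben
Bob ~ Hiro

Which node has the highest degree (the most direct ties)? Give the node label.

Bob

Degrees — Ben:2, Bob:4, Fatima:2, Fay:2, Giulia:2, Hiro:3, Miro:2, Sven:2, Ursula:3.
The maximum is 4, attained only by Bob.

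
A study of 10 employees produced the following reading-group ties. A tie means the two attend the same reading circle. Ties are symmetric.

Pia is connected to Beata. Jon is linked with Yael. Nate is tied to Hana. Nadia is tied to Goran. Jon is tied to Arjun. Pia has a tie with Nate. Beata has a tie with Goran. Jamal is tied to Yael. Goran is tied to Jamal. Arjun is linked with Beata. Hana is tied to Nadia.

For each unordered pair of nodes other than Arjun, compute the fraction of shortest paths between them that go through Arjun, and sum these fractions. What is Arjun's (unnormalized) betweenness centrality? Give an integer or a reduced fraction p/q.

Pairs whose geodesics pass through Arjun — Nate–Jon: 1; Nate–Yael: 1/3; Pia–Jon: 1; Pia–Yael: 1/2; Beata–Jon: 1; Beata–Yael: 1/2; Jon–Goran: 1/2; Jon–Nadia: 1/2; Jon–Hana: 2/3.
All other pairs contribute 0.
Summing the contributions gives betweenness(Arjun) = 6.

6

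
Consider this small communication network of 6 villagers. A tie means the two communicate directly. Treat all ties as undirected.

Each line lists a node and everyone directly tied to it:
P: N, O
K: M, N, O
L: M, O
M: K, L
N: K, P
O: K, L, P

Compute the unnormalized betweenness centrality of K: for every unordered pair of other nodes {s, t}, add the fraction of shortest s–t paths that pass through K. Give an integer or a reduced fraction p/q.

10/3

Pairs whose geodesics pass through K — N–O: 1/2; N–L: 2/3; N–M: 1; P–M: 2/3; O–M: 1/2.
All other pairs contribute 0.
Summing the contributions gives betweenness(K) = 10/3.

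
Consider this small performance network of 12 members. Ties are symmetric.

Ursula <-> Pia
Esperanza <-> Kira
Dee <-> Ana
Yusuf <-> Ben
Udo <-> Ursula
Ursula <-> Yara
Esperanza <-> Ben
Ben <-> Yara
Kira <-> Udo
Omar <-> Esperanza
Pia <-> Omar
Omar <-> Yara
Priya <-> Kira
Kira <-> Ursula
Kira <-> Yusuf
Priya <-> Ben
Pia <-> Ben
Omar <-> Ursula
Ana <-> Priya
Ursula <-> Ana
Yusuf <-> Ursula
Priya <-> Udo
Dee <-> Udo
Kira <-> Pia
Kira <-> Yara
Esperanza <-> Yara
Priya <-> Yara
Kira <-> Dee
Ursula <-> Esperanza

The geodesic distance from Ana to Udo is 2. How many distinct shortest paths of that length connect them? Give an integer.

3

The shortest distance is 2. The length-2 paths are: Ana–Dee–Udo; Ana–Ursula–Udo; Ana–Priya–Udo.
That gives 3 distinct shortest paths.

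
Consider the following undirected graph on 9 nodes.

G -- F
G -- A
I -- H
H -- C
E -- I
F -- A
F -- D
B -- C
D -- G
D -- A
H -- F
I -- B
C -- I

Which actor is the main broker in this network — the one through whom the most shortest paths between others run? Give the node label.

Unnormalized betweenness of each node: A:0, B:0, C:5/2, D:0, E:0, F:15, G:0, H:16, I:19/2.
H has the largest value, 16, making it the main broker — the node through which the most shortest paths run.

H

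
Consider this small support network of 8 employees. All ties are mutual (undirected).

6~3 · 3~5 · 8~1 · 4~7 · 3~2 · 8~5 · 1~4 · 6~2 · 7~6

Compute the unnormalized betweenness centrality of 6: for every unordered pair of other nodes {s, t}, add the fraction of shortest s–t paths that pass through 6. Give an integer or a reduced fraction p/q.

Pairs whose geodesics pass through 6 — 7–5: 1; 7–3: 1; 7–2: 1; 4–3: 1; 4–2: 1; 1–2: 1/2.
All other pairs contribute 0.
Summing the contributions gives betweenness(6) = 11/2.

11/2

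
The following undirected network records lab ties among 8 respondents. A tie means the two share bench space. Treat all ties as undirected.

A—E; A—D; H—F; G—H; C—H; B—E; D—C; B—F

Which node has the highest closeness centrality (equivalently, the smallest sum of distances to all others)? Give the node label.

H

Farness (sum of distances to all others) for each node — A:16, B:15, C:14, D:15, E:16, F:14, G:19, H:13.
The smallest farness is 13, for H, so H has the highest closeness.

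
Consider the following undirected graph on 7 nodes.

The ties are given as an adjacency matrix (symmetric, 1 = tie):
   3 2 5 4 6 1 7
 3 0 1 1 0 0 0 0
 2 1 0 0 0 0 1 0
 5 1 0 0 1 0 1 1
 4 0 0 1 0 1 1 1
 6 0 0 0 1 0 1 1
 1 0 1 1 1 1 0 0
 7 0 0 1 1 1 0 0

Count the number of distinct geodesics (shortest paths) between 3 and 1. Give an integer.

The shortest distance is 2. The length-2 paths are: 3–2–1; 3–5–1.
That gives 2 distinct shortest paths.

2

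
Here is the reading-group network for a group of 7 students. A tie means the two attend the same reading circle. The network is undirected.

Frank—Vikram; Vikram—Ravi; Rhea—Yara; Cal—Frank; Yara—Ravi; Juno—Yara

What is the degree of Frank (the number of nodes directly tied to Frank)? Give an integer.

Frank is directly tied to Cal and Vikram. That is 2 neighbors, so the degree of Frank is 2.

2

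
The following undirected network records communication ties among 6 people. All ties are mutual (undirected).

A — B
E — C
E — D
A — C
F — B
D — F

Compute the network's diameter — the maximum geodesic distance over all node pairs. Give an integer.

Eccentricity of each node (its greatest distance to any other): A:3, B:3, C:3, D:3, E:3, F:3.
The maximum eccentricity is 3, realized for instance by the pair F–C via F – B – A – C. So the diameter is 3.

3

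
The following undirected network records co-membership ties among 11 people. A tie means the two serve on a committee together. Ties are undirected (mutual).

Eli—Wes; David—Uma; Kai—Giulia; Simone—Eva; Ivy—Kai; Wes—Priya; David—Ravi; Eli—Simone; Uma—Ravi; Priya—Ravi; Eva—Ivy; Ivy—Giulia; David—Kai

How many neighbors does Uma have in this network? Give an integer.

Uma is directly tied to David and Ravi. That is 2 neighbors, so the degree of Uma is 2.

2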